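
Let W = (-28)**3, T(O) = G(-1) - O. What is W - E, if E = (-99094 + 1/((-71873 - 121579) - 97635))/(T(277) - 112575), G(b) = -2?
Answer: -721159339580875/32850332298 ≈ -21953.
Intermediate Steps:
T(O) = -2 - O
W = -21952
E = 28844975179/32850332298 (E = (-99094 + 1/((-71873 - 121579) - 97635))/((-2 - 1*277) - 112575) = (-99094 + 1/(-193452 - 97635))/((-2 - 277) - 112575) = (-99094 + 1/(-291087))/(-279 - 112575) = (-99094 - 1/291087)/(-112854) = -28844975179/291087*(-1/112854) = 28844975179/32850332298 ≈ 0.87807)
W - E = -21952 - 1*28844975179/32850332298 = -21952 - 28844975179/32850332298 = -721159339580875/32850332298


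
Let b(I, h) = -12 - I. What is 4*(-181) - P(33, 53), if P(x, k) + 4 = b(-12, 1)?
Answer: -720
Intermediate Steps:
P(x, k) = -4 (P(x, k) = -4 + (-12 - 1*(-12)) = -4 + (-12 + 12) = -4 + 0 = -4)
4*(-181) - P(33, 53) = 4*(-181) - 1*(-4) = -724 + 4 = -720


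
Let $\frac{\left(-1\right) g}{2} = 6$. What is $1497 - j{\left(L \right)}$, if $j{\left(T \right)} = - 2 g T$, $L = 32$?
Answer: $729$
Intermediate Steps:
$g = -12$ ($g = \left(-2\right) 6 = -12$)
$j{\left(T \right)} = 24 T$ ($j{\left(T \right)} = \left(-2\right) \left(-12\right) T = 24 T$)
$1497 - j{\left(L \right)} = 1497 - 24 \cdot 32 = 1497 - 768 = 729$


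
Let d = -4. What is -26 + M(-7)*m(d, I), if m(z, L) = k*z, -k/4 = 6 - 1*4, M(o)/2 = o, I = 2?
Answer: -474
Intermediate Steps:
M(o) = 2*o
k = -8 (k = -4*(6 - 1*4) = -4*(6 - 4) = -4*2 = -8)
m(z, L) = -8*z
-26 + M(-7)*m(d, I) = -26 + (2*(-7))*(-8*(-4)) = -26 - 14*32 = -26 - 448 = -474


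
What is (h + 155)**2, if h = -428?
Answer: 74529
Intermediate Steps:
(h + 155)**2 = (-428 + 155)**2 = (-273)**2 = 74529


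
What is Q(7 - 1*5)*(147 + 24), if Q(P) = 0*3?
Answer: 0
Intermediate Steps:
Q(P) = 0
Q(7 - 1*5)*(147 + 24) = 0*(147 + 24) = 0*171 = 0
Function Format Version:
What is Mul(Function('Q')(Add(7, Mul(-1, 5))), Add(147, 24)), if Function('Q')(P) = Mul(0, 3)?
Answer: 0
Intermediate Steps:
Function('Q')(P) = 0
Mul(Function('Q')(Add(7, Mul(-1, 5))), Add(147, 24)) = Mul(0, Add(147, 24)) = Mul(0, 171) = 0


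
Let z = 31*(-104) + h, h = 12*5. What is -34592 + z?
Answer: -37756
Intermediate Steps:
h = 60
z = -3164 (z = 31*(-104) + 60 = -3224 + 60 = -3164)
-34592 + z = -34592 - 3164 = -37756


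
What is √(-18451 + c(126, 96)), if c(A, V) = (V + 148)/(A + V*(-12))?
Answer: I*√539532645/171 ≈ 135.84*I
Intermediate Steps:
c(A, V) = (148 + V)/(A - 12*V)
√(-18451 + c(126, 96)) = √(-18451 + (148 + 96)/(126 - 12*96)) = √(-18451 + 244/(126 - 1152)) = √(-18451 + 244/(-1026)) = √(-18451 - 1/1026*244) = √(-18451 - 122/513) = √(-9465485/513) = I*√539532645/171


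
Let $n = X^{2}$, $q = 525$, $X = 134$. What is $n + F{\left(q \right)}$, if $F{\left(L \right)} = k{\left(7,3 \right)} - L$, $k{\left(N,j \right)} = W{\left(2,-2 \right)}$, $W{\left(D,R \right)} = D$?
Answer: $17433$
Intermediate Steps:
$k{\left(N,j \right)} = 2$
$n = 17956$ ($n = 134^{2} = 17956$)
$F{\left(L \right)} = 2 - L$
$n + F{\left(q \right)} = 17956 + \left(2 - 525\right) = 17956 - 523 = 17433$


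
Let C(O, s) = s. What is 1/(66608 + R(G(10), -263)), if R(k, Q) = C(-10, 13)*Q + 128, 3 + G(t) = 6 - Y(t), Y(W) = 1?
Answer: 1/63317 ≈ 1.5794e-5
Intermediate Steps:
G(t) = 2 (G(t) = -3 + (6 - 1*1) = -3 + (6 - 1) = -3 + 5 = 2)
R(k, Q) = 128 + 13*Q (R(k, Q) = 13*Q + 128 = 128 + 13*Q)
1/(66608 + R(G(10), -263)) = 1/(66608 + (128 + 13*(-263))) = 1/(66608 + (128 - 3419)) = 1/(66608 - 3291) = 1/63317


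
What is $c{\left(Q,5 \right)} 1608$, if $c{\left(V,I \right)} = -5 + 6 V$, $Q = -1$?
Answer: $-17688$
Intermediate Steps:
$c{\left(Q,5 \right)} 1608 = \left(-5 + 6 \left(-1\right)\right) 1608 = \left(-5 - 6\right) 1608 = \left(-11\right) 1608 = -17688$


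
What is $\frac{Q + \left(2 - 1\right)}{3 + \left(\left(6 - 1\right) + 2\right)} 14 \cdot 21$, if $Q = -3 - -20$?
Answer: $\frac{2646}{5} \approx 529.2$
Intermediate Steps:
$Q = 17$ ($Q = -3 + 20 = 17$)
$\frac{Q + \left(2 - 1\right)}{3 + \left(\left(6 - 1\right) + 2\right)} 14 \cdot 21 = \frac{17 + \left(2 - 1\right)}{3 + \left(\left(6 - 1\right) + 2\right)} 14 \cdot 21 = \frac{17 + \left(2 - 1\right)}{3 + \left(5 + 2\right)} 14 \cdot 21 = \frac{17 + 1}{3 + 7} \cdot 14 \cdot 21 = \frac{18}{10} \cdot 14 \cdot 21 = 18 \cdot \frac{1}{10} \cdot 14 \cdot 21 = \frac{9}{5} \cdot 14 \cdot 21 = \frac{126}{5} \cdot 21 = \frac{2646}{5}$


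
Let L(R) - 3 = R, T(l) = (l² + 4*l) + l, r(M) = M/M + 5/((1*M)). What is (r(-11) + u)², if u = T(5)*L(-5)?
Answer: 1196836/121 ≈ 9891.2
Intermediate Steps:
r(M) = 1 + 5/M
T(l) = l² + 5*l
L(R) = 3 + R
u = -100 (u = (5*(5 + 5))*(3 - 5) = (5*10)*(-2) = 50*(-2) = -100)
(r(-11) + u)² = ((5 - 11)/(-11) - 100)² = (-1/11*(-6) - 100)² = (6/11 - 100)² = (-1094/11)² = 1196836/121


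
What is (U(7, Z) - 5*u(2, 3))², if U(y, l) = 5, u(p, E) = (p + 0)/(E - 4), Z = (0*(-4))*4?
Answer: 225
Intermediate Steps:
Z = 0 (Z = 0*4 = 0)
u(p, E) = p/(-4 + E)
(U(7, Z) - 5*u(2, 3))² = (5 - 10/(-4 + 3))² = (5 - 10/(-1))² = (5 - 10*(-1))² = (5 - 5*(-2))² = (5 + 10)² = 15² = 225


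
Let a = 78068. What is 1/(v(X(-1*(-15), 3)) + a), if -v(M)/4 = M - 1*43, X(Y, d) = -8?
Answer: 1/78272 ≈ 1.2776e-5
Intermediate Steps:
v(M) = 172 - 4*M (v(M) = -4*(M - 1*43) = -4*(M - 43) = -4*(-43 + M) = 172 - 4*M)
1/(v(X(-1*(-15), 3)) + a) = 1/((172 - 4*(-8)) + 78068) = 1/((172 + 32) + 78068) = 1/(204 + 78068) = 1/78272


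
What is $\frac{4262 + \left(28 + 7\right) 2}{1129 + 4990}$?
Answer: $\frac{4332}{6119} \approx 0.70796$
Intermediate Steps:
$\frac{4262 + \left(28 + 7\right) 2}{1129 + 4990} = \frac{4262 + 35 \cdot 2}{6119} = \left(4262 + 70\right) \frac{1}{6119} = 4332 \cdot \frac{1}{6119} = \frac{4332}{6119}$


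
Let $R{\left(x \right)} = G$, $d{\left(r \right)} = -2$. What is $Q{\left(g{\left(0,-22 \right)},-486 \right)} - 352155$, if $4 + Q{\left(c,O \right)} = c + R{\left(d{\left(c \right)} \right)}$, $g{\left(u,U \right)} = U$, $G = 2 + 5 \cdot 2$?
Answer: $-352169$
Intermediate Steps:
$G = 12$ ($G = 2 + 10 = 12$)
$R{\left(x \right)} = 12$
$Q{\left(c,O \right)} = 8 + c$ ($Q{\left(c,O \right)} = -4 + \left(c + 12\right) = -4 + \left(12 + c\right) = 8 + c$)
$Q{\left(g{\left(0,-22 \right)},-486 \right)} - 352155 = \left(8 - 22\right) - 352155 = -14 - 352155 = -352169$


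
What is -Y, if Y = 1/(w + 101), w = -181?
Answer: 1/80 ≈ 0.012500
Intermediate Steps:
Y = -1/80 (Y = 1/(-181 + 101) = 1/(-80) = -1/80 ≈ -0.012500)
-Y = -1*(-1/80) = 1/80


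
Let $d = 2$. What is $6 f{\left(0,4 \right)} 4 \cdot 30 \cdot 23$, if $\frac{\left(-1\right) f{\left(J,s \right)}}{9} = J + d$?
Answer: $-298080$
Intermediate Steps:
$f{\left(J,s \right)} = -18 - 9 J$ ($f{\left(J,s \right)} = - 9 \left(J + 2\right) = - 9 \left(2 + J\right) = -18 - 9 J$)
$6 f{\left(0,4 \right)} 4 \cdot 30 \cdot 23 = 6 \left(-18 - 0\right) 4 \cdot 30 \cdot 23 = 6 \left(-18 + 0\right) 4 \cdot 30 \cdot 23 = 6 \left(-18\right) 4 \cdot 30 \cdot 23 = \left(-108\right) 4 \cdot 30 \cdot 23 = \left(-432\right) 30 \cdot 23 = \left(-12960\right) 23 = -298080$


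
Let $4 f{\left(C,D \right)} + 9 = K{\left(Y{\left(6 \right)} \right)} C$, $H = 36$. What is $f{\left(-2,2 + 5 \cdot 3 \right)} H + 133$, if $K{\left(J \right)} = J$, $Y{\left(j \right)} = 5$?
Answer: $-38$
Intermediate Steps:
$f{\left(C,D \right)} = - \frac{9}{4} + \frac{5 C}{4}$
$f{\left(-2,2 + 5 \cdot 3 \right)} H + 133 = \left(- \frac{9}{4} + \frac{5}{4} \left(-2\right)\right) 36 + 133 = \left(- \frac{9}{4} - \frac{5}{2}\right) 36 + 133 = \left(- \frac{19}{4}\right) 36 + 133 = -171 + 133 = -38$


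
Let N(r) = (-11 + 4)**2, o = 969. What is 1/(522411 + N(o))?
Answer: 1/522460 ≈ 1.9140e-6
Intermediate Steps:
N(r) = 49 (N(r) = (-7)**2 = 49)
1/(522411 + N(o)) = 1/(522411 + 49) = 1/522460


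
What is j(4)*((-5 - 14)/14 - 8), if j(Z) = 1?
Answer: -131/14 ≈ -9.3571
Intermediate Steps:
j(4)*((-5 - 14)/14 - 8) = 1*((-5 - 14)/14 - 8) = 1*(-19*1/14 - 8) = 1*(-19/14 - 8) = 1*(-131/14) = -131/14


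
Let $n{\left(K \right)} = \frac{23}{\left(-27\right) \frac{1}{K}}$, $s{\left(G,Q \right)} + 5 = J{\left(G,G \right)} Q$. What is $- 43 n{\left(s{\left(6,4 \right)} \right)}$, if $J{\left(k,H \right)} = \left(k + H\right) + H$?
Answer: $\frac{66263}{27} \approx 2454.2$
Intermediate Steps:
$J{\left(k,H \right)} = k + 2 H$ ($J{\left(k,H \right)} = \left(H + k\right) + H = k + 2 H$)
$s{\left(G,Q \right)} = -5 + 3 G Q$ ($s{\left(G,Q \right)} = -5 + \left(G + 2 G\right) Q = -5 + 3 G Q$)
$n{\left(K \right)} = - \frac{23 K}{27}$ ($n{\left(K \right)} = 23 \left(- \frac{K}{27}\right) = - \frac{23 K}{27}$)
$- 43 n{\left(s{\left(6,4 \right)} \right)} = - 43 \left(- \frac{23 \left(-5 + 3 \cdot 6 \cdot 4\right)}{27}\right) = - 43 \left(- \frac{23 \left(-5 + 72\right)}{27}\right) = - 43 \left(\left(- \frac{23}{27}\right) 67\right) = \left(-43\right) \left(- \frac{1541}{27}\right) = \frac{66263}{27}$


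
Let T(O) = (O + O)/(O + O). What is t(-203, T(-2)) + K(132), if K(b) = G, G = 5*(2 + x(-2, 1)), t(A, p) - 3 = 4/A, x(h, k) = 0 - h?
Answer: 4665/203 ≈ 22.980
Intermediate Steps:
x(h, k) = -h
T(O) = 1 (T(O) = (2*O)/((2*O)) = (2*O)*(1/(2*O)) = 1)
t(A, p) = 3 + 4/A
G = 20 (G = 5*(2 - 1*(-2)) = 5*(2 + 2) = 5*4 = 20)
K(b) = 20
t(-203, T(-2)) + K(132) = (3 + 4/(-203)) + 20 = (3 + 4*(-1/203)) + 20 = (3 - 4/203) + 20 = 605/203 + 20 = 4665/203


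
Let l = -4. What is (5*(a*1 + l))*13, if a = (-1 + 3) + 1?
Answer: -65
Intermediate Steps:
a = 3 (a = 2 + 1 = 3)
(5*(a*1 + l))*13 = (5*(3*1 - 4))*13 = (5*(3 - 4))*13 = (5*(-1))*13 = -5*13 = -65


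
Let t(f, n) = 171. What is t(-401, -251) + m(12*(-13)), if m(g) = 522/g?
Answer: 4359/26 ≈ 167.65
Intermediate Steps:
t(-401, -251) + m(12*(-13)) = 171 + 522/((12*(-13))) = 171 + 522/(-156) = 171 + 522*(-1/156) = 171 - 87/26 = 4359/26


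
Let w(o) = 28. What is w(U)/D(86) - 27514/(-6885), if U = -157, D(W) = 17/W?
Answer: 1002754/6885 ≈ 145.64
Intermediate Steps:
w(U)/D(86) - 27514/(-6885) = 28/((17/86)) - 27514/(-6885) = 28/((17*(1/86))) - 27514*(-1/6885) = 28/(17/86) + 27514/6885 = 28*(86/17) + 27514/6885 = 2408/17 + 27514/6885 = 1002754/6885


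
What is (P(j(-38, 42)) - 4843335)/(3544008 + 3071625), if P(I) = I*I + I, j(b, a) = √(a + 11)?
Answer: -4843282/6615633 + √53/6615633 ≈ -0.73210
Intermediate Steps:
j(b, a) = √(11 + a)
P(I) = I + I² (P(I) = I² + I = I + I²)
(P(j(-38, 42)) - 4843335)/(3544008 + 3071625) = (√(11 + 42)*(1 + √(11 + 42)) - 4843335)/(3544008 + 3071625) = (√53*(1 + √53) - 4843335)/6615633 = (-4843335 + √53*(1 + √53))*(1/6615633) = -1614445/2205211 + √53*(1 + √53)/6615633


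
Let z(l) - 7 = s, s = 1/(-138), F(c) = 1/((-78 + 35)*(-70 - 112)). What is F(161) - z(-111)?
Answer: -1887988/269997 ≈ -6.9926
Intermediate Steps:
F(c) = 1/7826 (F(c) = 1/(-43*(-182)) = 1/7826)
s = -1/138 ≈ -0.0072464
z(l) = 965/138 (z(l) = 7 - 1/138 = 965/138)
F(161) - z(-111) = 1/7826 - 1*965/138 = 1/7826 - 965/138 = -1887988/269997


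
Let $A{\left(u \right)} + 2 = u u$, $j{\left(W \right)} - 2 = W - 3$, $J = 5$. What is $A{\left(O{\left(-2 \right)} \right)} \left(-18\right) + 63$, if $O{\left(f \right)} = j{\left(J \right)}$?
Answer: $-189$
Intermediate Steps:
$j{\left(W \right)} = -1 + W$ ($j{\left(W \right)} = 2 + \left(W - 3\right) = 2 + \left(-3 + W\right) = -1 + W$)
$O{\left(f \right)} = 4$ ($O{\left(f \right)} = -1 + 5 = 4$)
$A{\left(u \right)} = -2 + u^{2}$ ($A{\left(u \right)} = -2 + u u = -2 + u^{2}$)
$A{\left(O{\left(-2 \right)} \right)} \left(-18\right) + 63 = \left(-2 + 4^{2}\right) \left(-18\right) + 63 = \left(-2 + 16\right) \left(-18\right) + 63 = 14 \left(-18\right) + 63 = -252 + 63 = -189$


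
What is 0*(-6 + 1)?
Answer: 0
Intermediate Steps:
0*(-6 + 1) = 0*(-5) = 0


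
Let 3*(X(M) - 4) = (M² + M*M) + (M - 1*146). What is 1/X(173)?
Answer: 3/59897 ≈ 5.0086e-5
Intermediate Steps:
X(M) = -134/3 + M/3 + 2*M²/3 (X(M) = 4 + ((M² + M*M) + (M - 1*146))/3 = 4 + ((M² + M²) + (M - 146))/3 = 4 + (2*M² + (-146 + M))/3 = 4 + (-146 + M + 2*M²)/3 = 4 + (-146/3 + M/3 + 2*M²/3) = -134/3 + M/3 + 2*M²/3)
1/X(173) = 1/(-134/3 + (⅓)*173 + (⅔)*173²) = 1/(-134/3 + 173/3 + (⅔)*29929) = 1/(-134/3 + 173/3 + 59858/3) = 1/(59897/3) = 3/59897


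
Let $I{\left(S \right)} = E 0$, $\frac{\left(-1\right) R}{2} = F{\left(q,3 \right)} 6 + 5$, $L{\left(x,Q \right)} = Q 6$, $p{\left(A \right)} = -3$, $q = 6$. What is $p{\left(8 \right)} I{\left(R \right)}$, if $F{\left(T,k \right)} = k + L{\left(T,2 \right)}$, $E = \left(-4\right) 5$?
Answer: $0$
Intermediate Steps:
$E = -20$
$L{\left(x,Q \right)} = 6 Q$
$F{\left(T,k \right)} = 12 + k$ ($F{\left(T,k \right)} = k + 6 \cdot 2 = k + 12 = 12 + k$)
$R = -190$ ($R = - 2 \left(\left(12 + 3\right) 6 + 5\right) = - 2 \left(15 \cdot 6 + 5\right) = - 2 \left(90 + 5\right) = \left(-2\right) 95 = -190$)
$I{\left(S \right)} = 0$ ($I{\left(S \right)} = \left(-20\right) 0 = 0$)
$p{\left(8 \right)} I{\left(R \right)} = \left(-3\right) 0 = 0$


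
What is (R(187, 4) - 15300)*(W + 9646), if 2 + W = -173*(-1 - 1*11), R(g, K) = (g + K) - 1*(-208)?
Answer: -174639720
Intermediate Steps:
R(g, K) = 208 + K + g (R(g, K) = (K + g) + 208 = 208 + K + g)
W = 2074 (W = -2 - 173*(-1 - 1*11) = -2 - 173*(-1 - 11) = -2 - 173*(-12) = -2 + 2076 = 2074)
(R(187, 4) - 15300)*(W + 9646) = ((208 + 4 + 187) - 15300)*(2074 + 9646) = (399 - 15300)*11720 = -14901*11720 = -174639720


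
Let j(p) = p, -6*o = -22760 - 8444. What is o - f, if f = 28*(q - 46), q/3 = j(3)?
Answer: 18710/3 ≈ 6236.7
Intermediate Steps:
o = 15602/3 (o = -(-22760 - 8444)/6 = -1/6*(-31204) = 15602/3 ≈ 5200.7)
q = 9 (q = 3*3 = 9)
f = -1036 (f = 28*(9 - 46) = 28*(-37) = -1036)
o - f = 15602/3 - 1*(-1036) = 15602/3 + 1036 = 18710/3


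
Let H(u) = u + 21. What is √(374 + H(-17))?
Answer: 3*√42 ≈ 19.442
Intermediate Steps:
H(u) = 21 + u
√(374 + H(-17)) = √(374 + (21 - 17)) = √(374 + 4) = √378 = 3*√42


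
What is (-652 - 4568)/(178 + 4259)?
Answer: -20/17 ≈ -1.1765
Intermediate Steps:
(-652 - 4568)/(178 + 4259) = -5220/4437 = -5220*1/4437 = -20/17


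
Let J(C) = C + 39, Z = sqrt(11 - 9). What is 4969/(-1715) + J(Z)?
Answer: 61916/1715 + sqrt(2) ≈ 37.517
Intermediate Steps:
Z = sqrt(2) ≈ 1.4142
J(C) = 39 + C
4969/(-1715) + J(Z) = 4969/(-1715) + (39 + sqrt(2)) = 4969*(-1/1715) + (39 + sqrt(2)) = -4969/1715 + (39 + sqrt(2)) = 61916/1715 + sqrt(2)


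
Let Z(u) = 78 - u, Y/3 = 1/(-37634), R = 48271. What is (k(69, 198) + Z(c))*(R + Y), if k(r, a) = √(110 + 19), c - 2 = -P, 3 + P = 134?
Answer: 376042577877/37634 + 1816630811*√129/37634 ≈ 1.0540e+7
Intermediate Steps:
P = 131 (P = -3 + 134 = 131)
c = -129 (c = 2 - 1*131 = 2 - 131 = -129)
k(r, a) = √129
Y = -3/37634 (Y = 3/(-37634) = 3*(-1/37634) = -3/37634 ≈ -7.9715e-5)
(k(69, 198) + Z(c))*(R + Y) = (√129 + (78 - 1*(-129)))*(48271 - 3/37634) = (√129 + (78 + 129))*(1816630811/37634) = (√129 + 207)*(1816630811/37634) = (207 + √129)*(1816630811/37634) = 376042577877/37634 + 1816630811*√129/37634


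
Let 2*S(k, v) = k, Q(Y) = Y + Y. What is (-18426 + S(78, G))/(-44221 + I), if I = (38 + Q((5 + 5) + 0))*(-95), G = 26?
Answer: 6129/16577 ≈ 0.36973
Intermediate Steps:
Q(Y) = 2*Y
S(k, v) = k/2
I = -5510 (I = (38 + 2*((5 + 5) + 0))*(-95) = (38 + 2*(10 + 0))*(-95) = (38 + 2*10)*(-95) = (38 + 20)*(-95) = 58*(-95) = -5510)
(-18426 + S(78, G))/(-44221 + I) = (-18426 + (½)*78)/(-44221 - 5510) = (-18426 + 39)/(-49731) = -18387*(-1/49731) = 6129/16577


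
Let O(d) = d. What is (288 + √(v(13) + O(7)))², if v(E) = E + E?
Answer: (288 + √33)² ≈ 86286.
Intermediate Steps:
v(E) = 2*E
(288 + √(v(13) + O(7)))² = (288 + √(2*13 + 7))² = (288 + √(26 + 7))² = (288 + √33)²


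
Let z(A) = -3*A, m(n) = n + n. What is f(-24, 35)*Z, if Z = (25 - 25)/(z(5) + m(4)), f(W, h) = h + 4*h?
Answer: 0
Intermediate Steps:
m(n) = 2*n
f(W, h) = 5*h
Z = 0 (Z = (25 - 25)/(-3*5 + 2*4) = 0/(-15 + 8) = 0/(-7) = 0*(-⅐) = 0)
f(-24, 35)*Z = (5*35)*0 = 175*0 = 0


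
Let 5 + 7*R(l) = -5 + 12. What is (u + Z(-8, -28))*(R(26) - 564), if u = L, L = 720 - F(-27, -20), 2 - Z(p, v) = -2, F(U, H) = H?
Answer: -2935824/7 ≈ -4.1940e+5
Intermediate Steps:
Z(p, v) = 4 (Z(p, v) = 2 - 1*(-2) = 2 + 2 = 4)
R(l) = 2/7 (R(l) = -5/7 + (-5 + 12)/7 = -5/7 + (⅐)*7 = -5/7 + 1 = 2/7)
L = 740 (L = 720 - 1*(-20) = 720 + 20 = 740)
u = 740
(u + Z(-8, -28))*(R(26) - 564) = (740 + 4)*(2/7 - 564) = 744*(-3946/7) = -2935824/7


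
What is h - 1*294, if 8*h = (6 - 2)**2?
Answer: -292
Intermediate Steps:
h = 2 (h = (6 - 2)**2/8 = (1/8)*4**2 = (1/8)*16 = 2)
h - 1*294 = 2 - 1*294 = 2 - 294 = -292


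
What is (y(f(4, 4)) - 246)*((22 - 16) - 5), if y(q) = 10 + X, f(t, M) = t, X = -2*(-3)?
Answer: -230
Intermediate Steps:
X = 6
y(q) = 16 (y(q) = 10 + 6 = 16)
(y(f(4, 4)) - 246)*((22 - 16) - 5) = (16 - 246)*((22 - 16) - 5) = -230*(6 - 5) = -230*1 = -230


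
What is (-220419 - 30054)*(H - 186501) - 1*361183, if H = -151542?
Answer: 84670283156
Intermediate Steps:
(-220419 - 30054)*(H - 186501) - 1*361183 = (-220419 - 30054)*(-151542 - 186501) - 1*361183 = -250473*(-338043) - 361183 = 84670644339 - 361183 = 84670283156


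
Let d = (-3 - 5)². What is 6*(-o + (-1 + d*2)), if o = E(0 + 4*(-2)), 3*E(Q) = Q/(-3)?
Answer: 2270/3 ≈ 756.67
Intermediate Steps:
E(Q) = -Q/9 (E(Q) = (Q/(-3))/3 = (Q*(-⅓))/3 = (-Q/3)/3 = -Q/9)
o = 8/9 (o = -(0 + 4*(-2))/9 = -(0 - 8)/9 = -⅑*(-8) = 8/9 ≈ 0.88889)
d = 64 (d = (-8)² = 64)
6*(-o + (-1 + d*2)) = 6*(-1*8/9 + (-1 + 64*2)) = 6*(-8/9 + (-1 + 128)) = 6*(-8/9 + 127) = 6*(1135/9) = 2270/3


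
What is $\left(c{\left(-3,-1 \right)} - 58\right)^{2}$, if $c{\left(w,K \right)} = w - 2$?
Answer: $3969$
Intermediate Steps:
$c{\left(w,K \right)} = -2 + w$
$\left(c{\left(-3,-1 \right)} - 58\right)^{2} = \left(\left(-2 - 3\right) - 58\right)^{2} = \left(-5 - 58\right)^{2} = \left(-63\right)^{2} = 3969$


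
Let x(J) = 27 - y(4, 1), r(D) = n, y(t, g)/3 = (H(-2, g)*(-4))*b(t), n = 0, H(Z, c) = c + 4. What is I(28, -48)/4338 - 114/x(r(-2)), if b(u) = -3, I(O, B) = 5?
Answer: 55033/73746 ≈ 0.74625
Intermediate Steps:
H(Z, c) = 4 + c
y(t, g) = 144 + 36*g (y(t, g) = 3*(((4 + g)*(-4))*(-3)) = 3*((-16 - 4*g)*(-3)) = 3*(48 + 12*g) = 144 + 36*g)
r(D) = 0
x(J) = -153 (x(J) = 27 - (144 + 36*1) = 27 - (144 + 36) = 27 - 1*180 = 27 - 180 = -153)
I(28, -48)/4338 - 114/x(r(-2)) = 5/4338 - 114/(-153) = 5*(1/4338) - 114*(-1/153) = 5/4338 + 38/51 = 55033/73746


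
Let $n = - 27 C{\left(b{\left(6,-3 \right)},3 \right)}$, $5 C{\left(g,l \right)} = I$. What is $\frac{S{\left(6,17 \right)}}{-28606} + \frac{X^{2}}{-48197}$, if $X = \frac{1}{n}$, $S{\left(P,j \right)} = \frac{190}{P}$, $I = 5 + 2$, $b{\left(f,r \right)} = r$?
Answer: $- \frac{54519474655}{49249377928422} \approx -0.001107$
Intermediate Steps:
$I = 7$
$C{\left(g,l \right)} = \frac{7}{5}$ ($C{\left(g,l \right)} = \frac{1}{5} \cdot 7 = \frac{7}{5}$)
$n = - \frac{189}{5}$ ($n = \left(-27\right) \frac{7}{5} = - \frac{189}{5} \approx -37.8$)
$X = - \frac{5}{189}$ ($X = \frac{1}{- \frac{189}{5}} = - \frac{5}{189} \approx -0.026455$)
$\frac{S{\left(6,17 \right)}}{-28606} + \frac{X^{2}}{-48197} = \frac{190 \cdot \frac{1}{6}}{-28606} + \frac{\left(- \frac{5}{189}\right)^{2}}{-48197} = 190 \cdot \frac{1}{6} \left(- \frac{1}{28606}\right) + \frac{25}{35721} \left(- \frac{1}{48197}\right) = \frac{95}{3} \left(- \frac{1}{28606}\right) - \frac{25}{1721645037} = - \frac{95}{85818} - \frac{25}{1721645037} = - \frac{54519474655}{49249377928422}$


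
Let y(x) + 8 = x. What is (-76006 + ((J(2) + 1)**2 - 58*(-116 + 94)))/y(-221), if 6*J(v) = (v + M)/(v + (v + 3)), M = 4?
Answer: 3661706/11221 ≈ 326.33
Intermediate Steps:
y(x) = -8 + x
J(v) = (4 + v)/(6*(3 + 2*v)) (J(v) = ((v + 4)/(v + (v + 3)))/6 = ((4 + v)/(v + (3 + v)))/6 = ((4 + v)/(3 + 2*v))/6 = (4 + v)/(6*(3 + 2*v)))
(-76006 + ((J(2) + 1)**2 - 58*(-116 + 94)))/y(-221) = (-76006 + (((4 + 2)/(6*(3 + 2*2)) + 1)**2 - 58*(-116 + 94)))/(-8 - 221) = (-76006 + (((1/6)*6/(3 + 4) + 1)**2 - 58*(-22)))/(-229) = (-76006 + (((1/6)*6/7 + 1)**2 + 1276))*(-1/229) = (-76006 + (((1/6)*(1/7)*6 + 1)**2 + 1276))*(-1/229) = (-76006 + ((1/7 + 1)**2 + 1276))*(-1/229) = (-76006 + ((8/7)**2 + 1276))*(-1/229) = (-76006 + (64/49 + 1276))*(-1/229) = (-76006 + 62588/49)*(-1/229) = -3661706/49*(-1/229) = 3661706/11221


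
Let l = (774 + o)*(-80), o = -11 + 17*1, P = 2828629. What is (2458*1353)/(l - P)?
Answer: -3325674/2891029 ≈ -1.1503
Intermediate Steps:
o = 6 (o = -11 + 17 = 6)
l = -62400 (l = (774 + 6)*(-80) = 780*(-80) = -62400)
(2458*1353)/(l - P) = (2458*1353)/(-62400 - 1*2828629) = 3325674/(-62400 - 2828629) = 3325674/(-2891029) = 3325674*(-1/2891029) = -3325674/2891029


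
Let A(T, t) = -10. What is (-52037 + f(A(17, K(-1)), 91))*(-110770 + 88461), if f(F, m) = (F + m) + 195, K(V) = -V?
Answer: 1154736149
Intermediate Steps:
f(F, m) = 195 + F + m
(-52037 + f(A(17, K(-1)), 91))*(-110770 + 88461) = (-52037 + (195 - 10 + 91))*(-110770 + 88461) = (-52037 + 276)*(-22309) = -51761*(-22309) = 1154736149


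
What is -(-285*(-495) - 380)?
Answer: -140695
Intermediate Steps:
-(-285*(-495) - 380) = -(141075 - 380) = -1*140695 = -140695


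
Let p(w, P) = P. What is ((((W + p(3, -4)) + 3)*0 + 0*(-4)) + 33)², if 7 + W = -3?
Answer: 1089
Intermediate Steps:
W = -10 (W = -7 - 3 = -10)
((((W + p(3, -4)) + 3)*0 + 0*(-4)) + 33)² = ((((-10 - 4) + 3)*0 + 0*(-4)) + 33)² = (((-14 + 3)*0 + 0) + 33)² = ((-11*0 + 0) + 33)² = ((0 + 0) + 33)² = (0 + 33)² = 33² = 1089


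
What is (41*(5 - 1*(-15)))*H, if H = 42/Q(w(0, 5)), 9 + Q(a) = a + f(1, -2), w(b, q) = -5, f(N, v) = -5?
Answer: -34440/19 ≈ -1812.6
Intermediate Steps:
Q(a) = -14 + a (Q(a) = -9 + (a - 5) = -9 + (-5 + a) = -14 + a)
H = -42/19 (H = 42/(-14 - 5) = 42/(-19) = 42*(-1/19) = -42/19 ≈ -2.2105)
(41*(5 - 1*(-15)))*H = (41*(5 - 1*(-15)))*(-42/19) = (41*(5 + 15))*(-42/19) = (41*20)*(-42/19) = 820*(-42/19) = -34440/19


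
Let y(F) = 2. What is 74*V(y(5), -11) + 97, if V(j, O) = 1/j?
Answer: 134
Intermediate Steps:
74*V(y(5), -11) + 97 = 74/2 + 97 = 74*(1/2) + 97 = 37 + 97 = 134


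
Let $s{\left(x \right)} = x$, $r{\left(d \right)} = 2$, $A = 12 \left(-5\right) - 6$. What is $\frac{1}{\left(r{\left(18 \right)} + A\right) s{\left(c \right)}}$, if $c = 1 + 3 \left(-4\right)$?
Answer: $\frac{1}{704} \approx 0.0014205$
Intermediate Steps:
$c = -11$ ($c = 1 - 12 = -11$)
$A = -66$ ($A = -60 - 6 = -66$)
$\frac{1}{\left(r{\left(18 \right)} + A\right) s{\left(c \right)}} = \frac{1}{\left(2 - 66\right) \left(-11\right)} = \frac{1}{\left(-64\right) \left(-11\right)} = \frac{1}{704}$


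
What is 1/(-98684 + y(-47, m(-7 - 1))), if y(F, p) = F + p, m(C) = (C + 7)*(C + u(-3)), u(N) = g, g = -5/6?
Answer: -6/592333 ≈ -1.0129e-5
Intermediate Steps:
g = -5/6 (g = -5*1/6 = -5/6 ≈ -0.83333)
u(N) = -5/6
m(C) = (7 + C)*(-5/6 + C) (m(C) = (C + 7)*(C - 5/6) = (7 + C)*(-5/6 + C))
1/(-98684 + y(-47, m(-7 - 1))) = 1/(-98684 + (-47 + (-35/6 + (-7 - 1)**2 + 37*(-7 - 1)/6))) = 1/(-98684 + (-47 + (-35/6 + (-8)**2 + (37/6)*(-8)))) = 1/(-98684 + (-47 + (-35/6 + 64 - 148/3))) = 1/(-98684 + (-47 + 53/6)) = 1/(-98684 - 229/6) = 1/(-592333/6) = -6/592333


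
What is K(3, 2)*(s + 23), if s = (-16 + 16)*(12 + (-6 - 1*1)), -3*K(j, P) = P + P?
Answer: -92/3 ≈ -30.667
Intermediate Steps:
K(j, P) = -2*P/3 (K(j, P) = -(P + P)/3 = -2*P/3)
s = 0 (s = 0*(12 + (-6 - 1)) = 0*(12 - 7) = 0*5 = 0)
K(3, 2)*(s + 23) = (-2/3*2)*(0 + 23) = -4/3*23 = -92/3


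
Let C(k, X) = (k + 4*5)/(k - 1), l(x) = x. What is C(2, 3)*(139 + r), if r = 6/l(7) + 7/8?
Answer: 86691/28 ≈ 3096.1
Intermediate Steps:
C(k, X) = (20 + k)/(-1 + k) (C(k, X) = (k + 20)/(-1 + k) = (20 + k)/(-1 + k))
r = 97/56 (r = 6/7 + 7/8 = 97/56 ≈ 1.7321)
C(2, 3)*(139 + r) = ((20 + 2)/(-1 + 2))*(139 + 97/56) = (22/1)*(7881/56) = (1*22)*(7881/56) = 22*(7881/56) = 86691/28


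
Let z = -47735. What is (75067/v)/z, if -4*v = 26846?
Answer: 150134/640746905 ≈ 0.00023431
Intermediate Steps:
v = -13423/2 (v = -1/4*26846 = -13423/2 ≈ -6711.5)
(75067/v)/z = (75067/(-13423/2))/(-47735) = (75067*(-2/13423))*(-1/47735) = -150134/13423*(-1/47735) = 150134/640746905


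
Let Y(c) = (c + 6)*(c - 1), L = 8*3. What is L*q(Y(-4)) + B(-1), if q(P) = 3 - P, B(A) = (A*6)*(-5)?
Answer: 342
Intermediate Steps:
L = 24
B(A) = -30*A (B(A) = (6*A)*(-5) = -30*A)
Y(c) = (-1 + c)*(6 + c) (Y(c) = (6 + c)*(-1 + c) = (-1 + c)*(6 + c))
L*q(Y(-4)) + B(-1) = 24*(3 - (-6 + (-4)² + 5*(-4))) - 30*(-1) = 24*(3 - (-6 + 16 - 20)) + 30 = 24*(3 - 1*(-10)) + 30 = 24*(3 + 10) + 30 = 24*13 + 30 = 312 + 30 = 342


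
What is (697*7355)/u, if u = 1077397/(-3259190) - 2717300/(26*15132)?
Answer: -410841997646469675/580004965219 ≈ -7.0834e+5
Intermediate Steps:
u = -580004965219/80141852505 (u = 1077397*(-1/3259190) - 2717300/393432 = -1077397/3259190 - 2717300*1/393432 = -1077397/3259190 - 679325/98358 = -580004965219/80141852505 ≈ -7.2372)
(697*7355)/u = (697*7355)/(-580004965219/80141852505) = 5126435*(-80141852505/580004965219) = -410841997646469675/580004965219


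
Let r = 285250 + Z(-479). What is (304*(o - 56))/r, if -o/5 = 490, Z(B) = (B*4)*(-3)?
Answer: -380912/145499 ≈ -2.6180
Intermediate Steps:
Z(B) = -12*B (Z(B) = (4*B)*(-3) = -12*B)
o = -2450 (o = -5*490 = -2450)
r = 290998 (r = 285250 - 12*(-479) = 285250 + 5748 = 290998)
(304*(o - 56))/r = (304*(-2450 - 56))/290998 = (304*(-2506))*(1/290998) = -761824*1/290998 = -380912/145499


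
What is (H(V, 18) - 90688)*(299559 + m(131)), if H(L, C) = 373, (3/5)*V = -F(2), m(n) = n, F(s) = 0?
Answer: -27066502350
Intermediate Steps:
V = 0 (V = 5*(-1*0)/3 = (5/3)*0 = 0)
(H(V, 18) - 90688)*(299559 + m(131)) = (373 - 90688)*(299559 + 131) = -90315*299690 = -27066502350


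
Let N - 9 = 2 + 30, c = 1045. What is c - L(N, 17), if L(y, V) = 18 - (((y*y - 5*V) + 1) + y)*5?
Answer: 9217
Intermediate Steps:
N = 41 (N = 9 + (2 + 30) = 9 + 32 = 41)
L(y, V) = 13 - 5*y - 5*y**2 + 25*V (L(y, V) = 18 - (((y**2 - 5*V) + 1) + y)*5 = 18 - ((1 + y**2 - 5*V) + y)*5 = 18 - (1 + y + y**2 - 5*V)*5 = 18 - (5 - 25*V + 5*y + 5*y**2) = 18 + (-5 - 5*y - 5*y**2 + 25*V) = 13 - 5*y - 5*y**2 + 25*V)
c - L(N, 17) = 1045 - (13 - 5*41 - 5*41**2 + 25*17) = 1045 - (13 - 205 - 5*1681 + 425) = 1045 - (13 - 205 - 8405 + 425) = 1045 - 1*(-8172) = 1045 + 8172 = 9217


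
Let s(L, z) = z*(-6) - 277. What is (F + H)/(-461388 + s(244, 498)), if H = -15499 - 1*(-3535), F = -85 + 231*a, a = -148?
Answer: 46237/464653 ≈ 0.099509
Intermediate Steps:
s(L, z) = -277 - 6*z (s(L, z) = -6*z - 277 = -277 - 6*z)
F = -34273 (F = -85 + 231*(-148) = -85 - 34188 = -34273)
H = -11964 (H = -15499 + 3535 = -11964)
(F + H)/(-461388 + s(244, 498)) = (-34273 - 11964)/(-461388 + (-277 - 6*498)) = -46237/(-461388 + (-277 - 2988)) = -46237/(-461388 - 3265) = -46237/(-464653) = -46237*(-1/464653) = 46237/464653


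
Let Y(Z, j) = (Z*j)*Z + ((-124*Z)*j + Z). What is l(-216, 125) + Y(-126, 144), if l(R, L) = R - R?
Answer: 4535874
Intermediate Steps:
Y(Z, j) = Z + j*Z² - 124*Z*j (Y(Z, j) = j*Z² + (-124*Z*j + Z) = j*Z² + (Z - 124*Z*j) = Z + j*Z² - 124*Z*j)
l(R, L) = 0
l(-216, 125) + Y(-126, 144) = 0 - 126*(1 - 124*144 - 126*144) = 0 - 126*(1 - 17856 - 18144) = 0 - 126*(-35999) = 0 + 4535874 = 4535874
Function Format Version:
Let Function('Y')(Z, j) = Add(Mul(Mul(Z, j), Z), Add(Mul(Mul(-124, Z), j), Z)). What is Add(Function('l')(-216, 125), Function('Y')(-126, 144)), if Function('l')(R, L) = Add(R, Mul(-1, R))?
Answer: 4535874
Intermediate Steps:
Function('Y')(Z, j) = Add(Z, Mul(j, Pow(Z, 2)), Mul(-124, Z, j)) (Function('Y')(Z, j) = Add(Mul(j, Pow(Z, 2)), Add(Mul(-124, Z, j), Z)) = Add(Mul(j, Pow(Z, 2)), Add(Z, Mul(-124, Z, j))) = Add(Z, Mul(j, Pow(Z, 2)), Mul(-124, Z, j)))
Function('l')(R, L) = 0
Add(Function('l')(-216, 125), Function('Y')(-126, 144)) = Add(0, Mul(-126, Add(1, Mul(-124, 144), Mul(-126, 144)))) = Add(0, Mul(-126, Add(1, -17856, -18144))) = Add(0, Mul(-126, -35999)) = Add(0, 4535874) = 4535874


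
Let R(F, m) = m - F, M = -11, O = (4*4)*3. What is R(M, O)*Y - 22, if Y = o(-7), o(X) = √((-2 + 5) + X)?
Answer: -22 + 118*I ≈ -22.0 + 118.0*I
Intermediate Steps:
O = 48 (O = 16*3 = 48)
o(X) = √(3 + X)
Y = 2*I (Y = √(3 - 7) = √(-4) = 2*I ≈ 2.0*I)
R(M, O)*Y - 22 = (48 - 1*(-11))*(2*I) - 22 = (48 + 11)*(2*I) - 22 = 59*(2*I) - 22 = 118*I - 22 = -22 + 118*I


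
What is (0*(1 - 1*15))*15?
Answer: 0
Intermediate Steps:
(0*(1 - 1*15))*15 = (0*(1 - 15))*15 = (0*(-14))*15 = 0*15 = 0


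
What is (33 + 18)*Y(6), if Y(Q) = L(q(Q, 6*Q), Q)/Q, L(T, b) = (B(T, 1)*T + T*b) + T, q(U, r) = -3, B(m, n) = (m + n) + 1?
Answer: -153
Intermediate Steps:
B(m, n) = 1 + m + n
L(T, b) = T + T*b + T*(2 + T) (L(T, b) = ((1 + T + 1)*T + T*b) + T = ((2 + T)*T + T*b) + T = (T*(2 + T) + T*b) + T = (T*b + T*(2 + T)) + T = T + T*b + T*(2 + T))
Y(Q) = -3 (Y(Q) = (-3*(3 - 3 + Q))/Q = (-3*Q)/Q = -3)
(33 + 18)*Y(6) = (33 + 18)*(-3) = 51*(-3) = -153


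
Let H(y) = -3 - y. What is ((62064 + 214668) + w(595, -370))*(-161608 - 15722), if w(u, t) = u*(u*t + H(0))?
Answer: 23179567350990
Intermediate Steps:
w(u, t) = u*(-3 + t*u) (w(u, t) = u*(u*t + (-3 - 1*0)) = u*(t*u + (-3 + 0)) = u*(t*u - 3) = u*(-3 + t*u))
((62064 + 214668) + w(595, -370))*(-161608 - 15722) = ((62064 + 214668) + 595*(-3 - 370*595))*(-161608 - 15722) = (276732 + 595*(-3 - 220150))*(-177330) = (276732 + 595*(-220153))*(-177330) = (276732 - 130991035)*(-177330) = -130714303*(-177330) = 23179567350990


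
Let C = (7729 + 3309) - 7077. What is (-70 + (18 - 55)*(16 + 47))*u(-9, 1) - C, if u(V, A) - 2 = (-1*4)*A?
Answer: 841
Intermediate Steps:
u(V, A) = 2 - 4*A (u(V, A) = 2 + (-1*4)*A = 2 - 4*A)
C = 3961 (C = 11038 - 7077 = 3961)
(-70 + (18 - 55)*(16 + 47))*u(-9, 1) - C = (-70 + (18 - 55)*(16 + 47))*(2 - 4*1) - 1*3961 = (-70 - 37*63)*(2 - 4) - 3961 = (-70 - 2331)*(-2) - 3961 = -2401*(-2) - 3961 = 4802 - 3961 = 841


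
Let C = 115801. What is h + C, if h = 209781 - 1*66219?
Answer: 259363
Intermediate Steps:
h = 143562 (h = 209781 - 66219 = 143562)
h + C = 143562 + 115801 = 259363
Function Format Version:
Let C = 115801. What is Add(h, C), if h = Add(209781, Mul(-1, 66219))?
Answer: 259363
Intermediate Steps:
h = 143562 (h = Add(209781, -66219) = 143562)
Add(h, C) = Add(143562, 115801) = 259363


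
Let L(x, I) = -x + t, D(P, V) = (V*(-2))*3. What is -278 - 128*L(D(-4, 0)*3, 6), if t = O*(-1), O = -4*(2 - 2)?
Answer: -278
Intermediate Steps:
O = 0 (O = -4*0 = 0)
D(P, V) = -6*V (D(P, V) = -2*V*3 = -6*V)
t = 0 (t = 0*(-1) = 0)
L(x, I) = -x (L(x, I) = -x + 0 = -x)
-278 - 128*L(D(-4, 0)*3, 6) = -278 - (-128)*-6*0*3 = -278 - (-128)*0*3 = -278 - (-128)*0 = -278 - 128*0 = -278 + 0 = -278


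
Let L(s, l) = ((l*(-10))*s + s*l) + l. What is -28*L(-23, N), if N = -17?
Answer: 99008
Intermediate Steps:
L(s, l) = l - 9*l*s (L(s, l) = ((-10*l)*s + l*s) + l = (-10*l*s + l*s) + l = -9*l*s + l = l - 9*l*s)
-28*L(-23, N) = -(-476)*(1 - 9*(-23)) = -(-476)*(1 + 207) = -(-476)*208 = -28*(-3536) = 99008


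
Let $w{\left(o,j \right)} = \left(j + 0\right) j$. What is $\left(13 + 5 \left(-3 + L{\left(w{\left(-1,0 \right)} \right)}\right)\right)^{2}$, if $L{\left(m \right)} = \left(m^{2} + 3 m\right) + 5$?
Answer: $529$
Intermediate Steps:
$w{\left(o,j \right)} = j^{2}$ ($w{\left(o,j \right)} = j j = j^{2}$)
$L{\left(m \right)} = 5 + m^{2} + 3 m$
$\left(13 + 5 \left(-3 + L{\left(w{\left(-1,0 \right)} \right)}\right)\right)^{2} = \left(13 + 5 \left(-3 + \left(5 + \left(0^{2}\right)^{2} + 3 \cdot 0^{2}\right)\right)\right)^{2} = \left(13 + 5 \left(-3 + \left(5 + 0^{2} + 3 \cdot 0\right)\right)\right)^{2} = \left(13 + 5 \left(-3 + \left(5 + 0 + 0\right)\right)\right)^{2} = \left(13 + 5 \left(-3 + 5\right)\right)^{2} = \left(13 + 5 \cdot 2\right)^{2} = \left(13 + 10\right)^{2} = 23^{2} = 529$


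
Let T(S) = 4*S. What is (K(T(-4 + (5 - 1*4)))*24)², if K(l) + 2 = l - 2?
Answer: 147456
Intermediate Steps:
K(l) = -4 + l (K(l) = -2 + (l - 2) = -2 + (-2 + l) = -4 + l)
(K(T(-4 + (5 - 1*4)))*24)² = ((-4 + 4*(-4 + (5 - 1*4)))*24)² = ((-4 + 4*(-4 + (5 - 4)))*24)² = ((-4 + 4*(-4 + 1))*24)² = ((-4 + 4*(-3))*24)² = ((-4 - 12)*24)² = (-16*24)² = (-384)² = 147456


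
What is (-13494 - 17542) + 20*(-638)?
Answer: -43796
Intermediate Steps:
(-13494 - 17542) + 20*(-638) = -31036 - 12760 = -43796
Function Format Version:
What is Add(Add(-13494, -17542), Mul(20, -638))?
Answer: -43796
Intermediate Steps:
Add(Add(-13494, -17542), Mul(20, -638)) = Add(-31036, -12760) = -43796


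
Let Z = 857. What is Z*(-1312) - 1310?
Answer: -1125694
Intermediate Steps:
Z*(-1312) - 1310 = 857*(-1312) - 1310 = -1124384 - 1310 = -1125694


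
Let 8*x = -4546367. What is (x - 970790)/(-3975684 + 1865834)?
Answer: 12312687/16878800 ≈ 0.72948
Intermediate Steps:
x = -4546367/8 (x = (⅛)*(-4546367) = -4546367/8 ≈ -5.6830e+5)
(x - 970790)/(-3975684 + 1865834) = (-4546367/8 - 970790)/(-3975684 + 1865834) = -12312687/8/(-2109850) = -12312687/8*(-1/2109850) = 12312687/16878800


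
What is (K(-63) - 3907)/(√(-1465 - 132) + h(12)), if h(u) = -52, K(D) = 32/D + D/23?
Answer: 294629296/6232149 + 5665948*I*√1597/6232149 ≈ 47.276 + 36.332*I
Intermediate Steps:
K(D) = 32/D + D/23 (K(D) = 32/D + D*(1/23) = 32/D + D/23)
(K(-63) - 3907)/(√(-1465 - 132) + h(12)) = ((32/(-63) + (1/23)*(-63)) - 3907)/(√(-1465 - 132) - 52) = ((32*(-1/63) - 63/23) - 3907)/(√(-1597) - 52) = ((-32/63 - 63/23) - 3907)/(I*√1597 - 52) = (-4705/1449 - 3907)/(-52 + I*√1597) = -5665948/(1449*(-52 + I*√1597))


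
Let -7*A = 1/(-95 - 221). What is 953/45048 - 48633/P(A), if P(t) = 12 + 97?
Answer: -2190715507/4910232 ≈ -446.15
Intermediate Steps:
A = 1/2212 (A = -1/(7*(-95 - 221)) = -⅐/(-316) = -⅐*(-1/316) = 1/2212 ≈ 0.00045208)
P(t) = 109
953/45048 - 48633/P(A) = 953/45048 - 48633/109 = -2190715507/4910232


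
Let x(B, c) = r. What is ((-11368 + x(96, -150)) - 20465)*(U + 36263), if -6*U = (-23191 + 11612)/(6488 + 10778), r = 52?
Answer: -119392106245387/103596 ≈ -1.1525e+9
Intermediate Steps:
x(B, c) = 52
U = 11579/103596 (U = -(-23191 + 11612)/(6*(6488 + 10778)) = -(-11579)/(6*17266) = -1/6*(-11579/17266) = 11579/103596 ≈ 0.11177)
((-11368 + x(96, -150)) - 20465)*(U + 36263) = ((-11368 + 52) - 20465)*(11579/103596 + 36263) = (-11316 - 20465)*(3756713327/103596) = -31781*3756713327/103596 = -119392106245387/103596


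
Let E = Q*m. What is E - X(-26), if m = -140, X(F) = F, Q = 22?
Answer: -3054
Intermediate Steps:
E = -3080 (E = 22*(-140) = -3080)
E - X(-26) = -3080 - 1*(-26) = -3080 + 26 = -3054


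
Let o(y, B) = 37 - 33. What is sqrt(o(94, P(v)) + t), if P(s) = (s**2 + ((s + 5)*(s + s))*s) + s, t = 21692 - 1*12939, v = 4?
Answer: 3*sqrt(973) ≈ 93.579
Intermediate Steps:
t = 8753 (t = 21692 - 12939 = 8753)
P(s) = s + s**2 + 2*s**2*(5 + s) (P(s) = (s**2 + ((5 + s)*(2*s))*s) + s = (s**2 + (2*s*(5 + s))*s) + s = (s**2 + 2*s**2*(5 + s)) + s = s + s**2 + 2*s**2*(5 + s))
o(y, B) = 4
sqrt(o(94, P(v)) + t) = sqrt(4 + 8753) = sqrt(8757) = 3*sqrt(973)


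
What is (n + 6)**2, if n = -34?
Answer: 784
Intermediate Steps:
(n + 6)**2 = (-34 + 6)**2 = (-28)**2 = 784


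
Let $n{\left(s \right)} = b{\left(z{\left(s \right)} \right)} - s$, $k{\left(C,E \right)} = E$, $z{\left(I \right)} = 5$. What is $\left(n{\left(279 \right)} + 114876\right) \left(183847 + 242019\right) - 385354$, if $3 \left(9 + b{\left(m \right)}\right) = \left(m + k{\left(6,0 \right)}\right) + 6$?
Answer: $\frac{146400928088}{3} \approx 4.88 \cdot 10^{10}$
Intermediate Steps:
$b{\left(m \right)} = -7 + \frac{m}{3}$ ($b{\left(m \right)} = -9 + \frac{\left(m + 0\right) + 6}{3} = -9 + \frac{m + 6}{3} = -9 + \frac{6 + m}{3} = -9 + \left(2 + \frac{m}{3}\right) = -7 + \frac{m}{3}$)
$n{\left(s \right)} = - \frac{16}{3} - s$ ($n{\left(s \right)} = \left(-7 + \frac{1}{3} \cdot 5\right) - s = \left(-7 + \frac{5}{3}\right) - s = - \frac{16}{3} - s$)
$\left(n{\left(279 \right)} + 114876\right) \left(183847 + 242019\right) - 385354 = \left(\left(- \frac{16}{3} - 279\right) + 114876\right) \left(183847 + 242019\right) - 385354 = \left(\left(- \frac{16}{3} - 279\right) + 114876\right) 425866 - 385354 = \left(- \frac{853}{3} + 114876\right) 425866 - 385354 = \frac{343775}{3} \cdot 425866 - 385354 = \frac{146402084150}{3} - 385354 = \frac{146400928088}{3}$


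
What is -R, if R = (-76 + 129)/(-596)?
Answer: 53/596 ≈ 0.088926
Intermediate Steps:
R = -53/596 (R = 53*(-1/596) = -53/596 ≈ -0.088926)
-R = -1*(-53/596) = 53/596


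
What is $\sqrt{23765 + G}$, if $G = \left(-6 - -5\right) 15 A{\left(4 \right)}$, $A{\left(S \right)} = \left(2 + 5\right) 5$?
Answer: $2 \sqrt{5810} \approx 152.45$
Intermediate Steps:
$A{\left(S \right)} = 35$ ($A{\left(S \right)} = 7 \cdot 5 = 35$)
$G = -525$ ($G = \left(-6 - -5\right) 15 \cdot 35 = \left(-6 + 5\right) 15 \cdot 35 = \left(-1\right) 15 \cdot 35 = \left(-15\right) 35 = -525$)
$\sqrt{23765 + G} = \sqrt{23765 - 525} = \sqrt{23240} = 2 \sqrt{5810}$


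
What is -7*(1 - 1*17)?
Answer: 112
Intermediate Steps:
-7*(1 - 1*17) = -7*(1 - 17) = -7*(-16) = 112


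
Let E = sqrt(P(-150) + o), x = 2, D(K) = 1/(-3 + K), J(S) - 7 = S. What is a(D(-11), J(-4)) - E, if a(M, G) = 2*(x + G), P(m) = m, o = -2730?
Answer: 10 - 24*I*sqrt(5) ≈ 10.0 - 53.666*I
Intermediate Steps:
J(S) = 7 + S
E = 24*I*sqrt(5) (E = sqrt(-150 - 2730) = sqrt(-2880) = 24*I*sqrt(5) ≈ 53.666*I)
a(M, G) = 4 + 2*G (a(M, G) = 2*(2 + G) = 4 + 2*G)
a(D(-11), J(-4)) - E = (4 + 2*(7 - 4)) - 24*I*sqrt(5) = (4 + 2*3) - 24*I*sqrt(5) = (4 + 6) - 24*I*sqrt(5) = 10 - 24*I*sqrt(5)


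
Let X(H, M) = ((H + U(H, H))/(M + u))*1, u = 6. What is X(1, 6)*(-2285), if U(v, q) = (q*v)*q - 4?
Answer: 2285/6 ≈ 380.83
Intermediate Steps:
U(v, q) = -4 + v*q² (U(v, q) = v*q² - 4 = -4 + v*q²)
X(H, M) = (-4 + H + H³)/(6 + M) (X(H, M) = ((H + (-4 + H*H²))/(M + 6))*1 = ((H + (-4 + H³))/(6 + M))*1 = ((-4 + H + H³)/(6 + M))*1 = (-4 + H + H³)/(6 + M))
X(1, 6)*(-2285) = ((-4 + 1 + 1³)/(6 + 6))*(-2285) = ((-4 + 1 + 1)/12)*(-2285) = ((1/12)*(-2))*(-2285) = -⅙*(-2285) = 2285/6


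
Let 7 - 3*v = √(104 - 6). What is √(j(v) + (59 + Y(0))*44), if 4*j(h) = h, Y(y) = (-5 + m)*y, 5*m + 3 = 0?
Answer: √(93477 - 21*√2)/6 ≈ 50.949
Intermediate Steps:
m = -⅗ (m = -⅗ + (⅕)*0 = -⅗ + 0 = -⅗ ≈ -0.60000)
Y(y) = -28*y/5 (Y(y) = (-5 - ⅗)*y = -28*y/5)
v = 7/3 - 7*√2/3 (v = 7/3 - √(104 - 6)/3 = 7/3 - 7*√2/3 ≈ -0.96650)
j(h) = h/4
√(j(v) + (59 + Y(0))*44) = √((7/3 - 7*√2/3)/4 + (59 - 28/5*0)*44) = √((7/12 - 7*√2/12) + (59 + 0)*44) = √((7/12 - 7*√2/12) + 59*44) = √((7/12 - 7*√2/12) + 2596) = √(31159/12 - 7*√2/12)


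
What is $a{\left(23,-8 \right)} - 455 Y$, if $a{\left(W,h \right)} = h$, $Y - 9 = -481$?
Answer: $214752$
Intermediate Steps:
$Y = -472$ ($Y = 9 - 481 = -472$)
$a{\left(23,-8 \right)} - 455 Y = -8 - -214760 = -8 + 214760 = 214752$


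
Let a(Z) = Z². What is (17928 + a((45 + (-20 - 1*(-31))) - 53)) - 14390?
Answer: 3547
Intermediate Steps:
(17928 + a((45 + (-20 - 1*(-31))) - 53)) - 14390 = (17928 + ((45 + (-20 - 1*(-31))) - 53)²) - 14390 = (17928 + ((45 + (-20 + 31)) - 53)²) - 14390 = (17928 + ((45 + 11) - 53)²) - 14390 = (17928 + (56 - 53)²) - 14390 = (17928 + 3²) - 14390 = (17928 + 9) - 14390 = 17937 - 14390 = 3547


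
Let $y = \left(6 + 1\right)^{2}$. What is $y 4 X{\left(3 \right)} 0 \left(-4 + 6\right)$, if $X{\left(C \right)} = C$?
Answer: $0$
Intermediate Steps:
$y = 49$ ($y = 7^{2} = 49$)
$y 4 X{\left(3 \right)} 0 \left(-4 + 6\right) = 49 \cdot 4 \cdot 3 \cdot 0 \left(-4 + 6\right) = 196 \cdot 0 \cdot 2 = 196 \cdot 0 = 0$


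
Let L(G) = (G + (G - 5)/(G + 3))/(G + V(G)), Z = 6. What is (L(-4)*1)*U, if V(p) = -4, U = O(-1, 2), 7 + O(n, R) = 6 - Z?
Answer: 35/8 ≈ 4.3750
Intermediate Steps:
O(n, R) = -7 (O(n, R) = -7 + (6 - 1*6) = -7 + (6 - 6) = -7 + 0 = -7)
U = -7
L(G) = (G + (-5 + G)/(3 + G))/(-4 + G) (L(G) = (G + (G - 5)/(G + 3))/(G - 4) = (G + (-5 + G)/(3 + G))/(-4 + G))
(L(-4)*1)*U = (((-5 + (-4)² + 4*(-4))/(-12 + (-4)² - 1*(-4)))*1)*(-7) = (((-5 + 16 - 16)/(-12 + 16 + 4))*1)*(-7) = ((-5/8)*1)*(-7) = (((⅛)*(-5))*1)*(-7) = -5/8*1*(-7) = -5/8*(-7) = 35/8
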